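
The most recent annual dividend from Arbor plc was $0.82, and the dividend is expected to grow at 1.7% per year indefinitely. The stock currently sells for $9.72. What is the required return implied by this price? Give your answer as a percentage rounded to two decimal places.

10.28%

D₁ = $0.82 × 1.017 = $0.8339
P = D₁/(r − g) ⇒ r = D₁/P + g = $0.8339/$9.72 + 0.017 = 0.085796 + 0.017 = 0.102796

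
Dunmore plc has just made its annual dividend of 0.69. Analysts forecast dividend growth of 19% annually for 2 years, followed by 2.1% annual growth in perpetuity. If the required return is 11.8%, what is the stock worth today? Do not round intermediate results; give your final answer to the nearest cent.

9.74

D_1 = 0.82110
D_2 = 0.97711
Terminal value at year 2: TV = D_2×(1+g_2)/(r−g_2) = 0.99763/0.097 = 10.28483
P_0 = D_1/(1+r)^1 + D_2/(1+r)^2 + TV/(1+r)^2
    = 0.73444 + 0.78173 + 8.22836 = 9.74453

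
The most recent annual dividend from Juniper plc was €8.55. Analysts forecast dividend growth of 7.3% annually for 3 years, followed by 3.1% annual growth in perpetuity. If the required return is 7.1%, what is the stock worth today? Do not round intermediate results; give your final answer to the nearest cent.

D_1 = 9.17415
D_2 = 9.84386
D_3 = 10.56246
Terminal value at year 3: TV = D_3×(1+g_2)/(r−g_2) = 10.88990/0.04 = 272.24753
P_0 = D_1/(1+r)^1 + D_2/(1+r)^2 + D_3/(1+r)^3 + TV/(1+r)^3
    = 8.56597 + 8.58196 + 8.59799 + 221.61316 = 247.35908

€247.36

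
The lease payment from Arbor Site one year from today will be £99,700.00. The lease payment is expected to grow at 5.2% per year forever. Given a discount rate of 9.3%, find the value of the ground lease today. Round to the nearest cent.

£2431707.32

Growing perpetuity: P = D₁ / (r − g) = £99,700.0000 / (0.093 − 0.052) = £2,431,707.32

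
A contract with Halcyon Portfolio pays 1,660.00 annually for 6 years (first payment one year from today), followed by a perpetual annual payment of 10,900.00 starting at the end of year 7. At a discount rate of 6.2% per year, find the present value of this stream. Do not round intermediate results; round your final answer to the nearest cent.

130654.49

PV of 6-year annuity: 1,660.00 × [1 − (1+0.062)^−6] / 0.062 = 8111.71601
Perpetuity value at year 6: 10,900.00 / 0.062 = 175806.45161
PV of perpetuity: 175806.45161 / (1+0.062)^6 = 122542.77421
Total PV = 8111.71601 + 122542.77421 = 130654.49022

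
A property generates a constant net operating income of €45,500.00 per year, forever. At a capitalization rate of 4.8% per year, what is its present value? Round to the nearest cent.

€947916.67

Level perpetuity: PV = C / r = €45,500.00 / 0.048 = €947,916.67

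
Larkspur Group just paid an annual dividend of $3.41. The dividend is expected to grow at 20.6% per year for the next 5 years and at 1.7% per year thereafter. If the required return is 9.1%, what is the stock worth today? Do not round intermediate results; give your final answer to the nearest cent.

D_1 = 4.11246
D_2 = 4.95963
D_3 = 5.98131
D_4 = 7.21346
D_5 = 8.69943
Terminal value at year 5: TV = D_5×(1+g_2)/(r−g_2) = 8.84732/0.074 = 119.55842
P_0 = D_1/(1+r)^1 + D_2/(1+r)^2 + D_3/(1+r)^3 + D_4/(1+r)^4 + D_5/(1+r)^5 + TV/(1+r)^5
    = 3.76944 + 4.16677 + 4.60598 + 5.09149 + 5.62817 + 77.34930 = 100.61115

$100.61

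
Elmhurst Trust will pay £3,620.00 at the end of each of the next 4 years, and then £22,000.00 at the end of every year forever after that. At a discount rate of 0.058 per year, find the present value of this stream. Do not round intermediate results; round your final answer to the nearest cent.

£315328.94

PV of 4-year annuity: £3,620.00 × [1 − (1+0.058)^−4] / 0.058 = 12601.34272
Perpetuity value at year 4: £22,000.00 / 0.058 = 379310.34483
PV of perpetuity: 379310.34483 / (1+0.058)^4 = 302727.59903
Total PV = 12601.34272 + 302727.59903 = 315328.94175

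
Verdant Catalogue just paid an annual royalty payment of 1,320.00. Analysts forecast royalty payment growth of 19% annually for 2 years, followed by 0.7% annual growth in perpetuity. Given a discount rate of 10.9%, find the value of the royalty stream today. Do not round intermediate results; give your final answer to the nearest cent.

D_1 = 1570.80000
D_2 = 1869.25200
Terminal value at year 2: TV = D_2×(1+g_2)/(r−g_2) = 1882.33676/0.102 = 18454.28200
P_0 = D_1/(1+r)^1 + D_2/(1+r)^2 + TV/(1+r)^2
    = 1416.41118 + 1519.86412 + 15004.93300 = 17941.20830

17941.21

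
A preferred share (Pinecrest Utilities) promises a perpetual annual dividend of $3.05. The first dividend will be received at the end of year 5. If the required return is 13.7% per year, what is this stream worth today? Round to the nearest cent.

Value at end of year 4: C / r = $3.05 / 0.137 = $22.2628
Discount to today: PV = $22.2628 / (1 + 0.137)^4 = $22.2628 / 1.671252 = $13.32

$13.32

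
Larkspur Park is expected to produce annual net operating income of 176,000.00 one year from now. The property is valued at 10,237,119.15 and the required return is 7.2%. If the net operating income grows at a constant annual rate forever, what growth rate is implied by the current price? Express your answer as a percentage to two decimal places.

P = D₁/(r−g) ⇒ g = r − D₁/P = 0.072 − 176,000.00/10,237,119.15 = 0.054808

5.48%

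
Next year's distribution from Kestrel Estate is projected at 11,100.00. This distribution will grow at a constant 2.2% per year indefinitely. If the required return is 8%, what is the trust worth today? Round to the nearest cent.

191379.31

Growing perpetuity: P = D₁ / (r − g) = 11,100.0000 / (0.08 − 0.022) = 191,379.31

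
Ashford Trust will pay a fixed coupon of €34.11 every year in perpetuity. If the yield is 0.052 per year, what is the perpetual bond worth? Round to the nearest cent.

Level perpetuity: PV = C / r = €34.11 / 0.052 = €655.96

€655.96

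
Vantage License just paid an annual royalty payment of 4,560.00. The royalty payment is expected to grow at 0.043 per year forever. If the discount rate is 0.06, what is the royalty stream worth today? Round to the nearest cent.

279769.41

D₁ = D₀ × (1 + g) = 4,560.00 × 1.043 = 4,756.0800
Growing perpetuity: P = D₁ / (r − g) = 4,756.0800 / (0.06 − 0.043) = 279,769.41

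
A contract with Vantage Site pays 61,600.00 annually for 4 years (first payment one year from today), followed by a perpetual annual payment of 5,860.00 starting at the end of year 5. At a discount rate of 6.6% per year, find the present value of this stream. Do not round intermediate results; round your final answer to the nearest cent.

PV of 4-year annuity: 61,600.00 × [1 − (1+0.066)^−4] / 0.066 = 210550.28583
Perpetuity value at year 4: 5,860.00 / 0.066 = 88787.87879
PV of perpetuity: 88787.87879 / (1+0.066)^4 = 68758.25744
Total PV = 210550.28583 + 68758.25744 = 279308.54327

279308.54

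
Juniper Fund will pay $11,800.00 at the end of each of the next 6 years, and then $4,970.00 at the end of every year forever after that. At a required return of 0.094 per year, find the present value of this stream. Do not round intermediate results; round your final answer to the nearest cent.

$83149.19

PV of 6-year annuity: $11,800.00 × [1 − (1+0.094)^−6] / 0.094 = 52308.45908
Perpetuity value at year 6: $4,970.00 / 0.094 = 52872.34043
PV of perpetuity: 52872.34043 / (1+0.094)^6 = 30840.72673
Total PV = 52308.45908 + 30840.72673 = 83149.18581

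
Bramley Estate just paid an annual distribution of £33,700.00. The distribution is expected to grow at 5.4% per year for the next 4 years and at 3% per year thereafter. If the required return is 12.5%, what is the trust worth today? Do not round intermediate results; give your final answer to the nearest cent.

£396343.34

D_1 = 35519.80000
D_2 = 37437.86920
D_3 = 39459.51414
D_4 = 41590.32790
Terminal value at year 4: TV = D_4×(1+g_2)/(r−g_2) = 42838.03774/0.095 = 450926.71302
P_0 = D_1/(1+r)^1 + D_2/(1+r)^2 + D_3/(1+r)^3 + D_4/(1+r)^4 + TV/(1+r)^4
    = 31573.15556 + 29580.53863 + 27713.67797 + 25964.63696 + 281511.32701 = 396343.33612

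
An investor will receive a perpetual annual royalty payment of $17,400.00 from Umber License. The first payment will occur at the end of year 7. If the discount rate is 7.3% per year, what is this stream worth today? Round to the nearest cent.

$156180.95

Value at end of year 6: C / r = $17,400.00 / 0.073 = $238,356.1644
Discount to today: PV = $238,356.1644 / (1 + 0.073)^6 = $238,356.1644 / 1.526154 = $156,180.95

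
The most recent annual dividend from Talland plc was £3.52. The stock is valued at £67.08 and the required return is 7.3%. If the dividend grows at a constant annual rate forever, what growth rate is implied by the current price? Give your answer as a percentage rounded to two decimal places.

P = D₀(1+g)/(r−g) ⇒ P(r−g) = D₀(1+g) ⇒ g(P+D₀) = P·r − D₀
g = (P·r − D₀)/(P + D₀) = (£67.08×0.073 − £3.52) / (£67.08 + £3.52) = 0.019502

1.95%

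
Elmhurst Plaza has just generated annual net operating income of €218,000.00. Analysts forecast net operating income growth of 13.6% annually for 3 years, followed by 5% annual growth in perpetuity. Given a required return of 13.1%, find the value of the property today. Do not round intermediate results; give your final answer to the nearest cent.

D_1 = 247648.00000
D_2 = 281328.12800
D_3 = 319588.75341
Terminal value at year 3: TV = D_3×(1+g_2)/(r−g_2) = 335568.19108/0.081 = 4142817.17381
P_0 = D_1/(1+r)^1 + D_2/(1+r)^2 + D_3/(1+r)^3 + TV/(1+r)^3
    = 218963.74889 + 219931.75839 + 220904.04734 + 2863570.98398 = 3523370.53860

€3523370.54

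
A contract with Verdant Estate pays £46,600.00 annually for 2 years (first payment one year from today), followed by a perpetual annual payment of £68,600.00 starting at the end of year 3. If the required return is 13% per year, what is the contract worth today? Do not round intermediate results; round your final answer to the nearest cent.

PV of 2-year annuity: £46,600.00 × [1 − (1+0.13)^−2] / 0.13 = 77733.57350
Perpetuity value at year 2: £68,600.00 / 0.13 = 527692.30769
PV of perpetuity: 527692.30769 / (1+0.13)^2 = 413260.48061
Total PV = 77733.57350 + 413260.48061 = 490994.05411

£490994.05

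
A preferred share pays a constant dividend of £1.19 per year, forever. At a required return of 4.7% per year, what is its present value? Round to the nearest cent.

£25.32

Level perpetuity: PV = C / r = £1.19 / 0.047 = £25.32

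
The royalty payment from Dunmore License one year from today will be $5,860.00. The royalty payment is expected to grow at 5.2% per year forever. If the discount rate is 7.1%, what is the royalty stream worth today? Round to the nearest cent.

Growing perpetuity: P = D₁ / (r − g) = $5,860.0000 / (0.071 − 0.052) = $308,421.05

$308421.05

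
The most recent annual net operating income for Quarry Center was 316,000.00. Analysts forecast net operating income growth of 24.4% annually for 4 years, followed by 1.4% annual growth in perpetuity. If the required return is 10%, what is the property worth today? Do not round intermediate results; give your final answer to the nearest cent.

7829953.62

D_1 = 393104.00000
D_2 = 489021.37600
D_3 = 608342.59174
D_4 = 756778.18413
Terminal value at year 4: TV = D_4×(1+g_2)/(r−g_2) = 767373.07871/0.086 = 8922942.77567
P_0 = D_1/(1+r)^1 + D_2/(1+r)^2 + D_3/(1+r)^3 + D_4/(1+r)^4 + TV/(1+r)^4
    = 357367.27273 + 404149.89752 + 457056.79320 + 516889.68249 + 6094489.97723 = 7829953.62316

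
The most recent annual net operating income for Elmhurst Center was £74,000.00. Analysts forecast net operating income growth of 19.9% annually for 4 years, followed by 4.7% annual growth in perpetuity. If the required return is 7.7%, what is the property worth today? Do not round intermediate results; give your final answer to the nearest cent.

D_1 = 88726.00000
D_2 = 106382.47400
D_3 = 127552.58633
D_4 = 152935.55100
Terminal value at year 4: TV = D_4×(1+g_2)/(r−g_2) = 160123.52190/0.03 = 5337450.73007
P_0 = D_1/(1+r)^1 + D_2/(1+r)^2 + D_3/(1+r)^3 + D_4/(1+r)^4 + TV/(1+r)^4
    = 82382.54410 + 91714.64288 + 102103.85962 + 113669.94214 + 3967080.98072 = 4356951.96946

£4356951.97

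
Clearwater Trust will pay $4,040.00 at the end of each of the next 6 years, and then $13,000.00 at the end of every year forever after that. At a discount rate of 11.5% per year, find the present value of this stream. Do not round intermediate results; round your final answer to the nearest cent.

$75677.64

PV of 6-year annuity: $4,040.00 × [1 − (1+0.115)^−6] / 0.115 = 16847.98789
Perpetuity value at year 6: $13,000.00 / 0.115 = 113043.47826
PV of perpetuity: 113043.47826 / (1+0.115)^6 = 58829.65583
Total PV = 16847.98789 + 58829.65583 = 75677.64372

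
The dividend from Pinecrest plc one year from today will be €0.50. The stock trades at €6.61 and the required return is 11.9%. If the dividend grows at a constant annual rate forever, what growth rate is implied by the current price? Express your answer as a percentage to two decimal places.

P = D₁/(r−g) ⇒ g = r − D₁/P = 0.119 − €0.50/€6.61 = 0.043357

4.34%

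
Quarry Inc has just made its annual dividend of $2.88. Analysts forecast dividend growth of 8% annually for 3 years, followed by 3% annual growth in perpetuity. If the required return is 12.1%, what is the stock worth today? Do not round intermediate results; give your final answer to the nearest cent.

D_1 = 3.11040
D_2 = 3.35923
D_3 = 3.62797
Terminal value at year 3: TV = D_3×(1+g_2)/(r−g_2) = 3.73681/0.091 = 41.06384
P_0 = D_1/(1+r)^1 + D_2/(1+r)^2 + D_3/(1+r)^3 + TV/(1+r)^3
    = 2.77467 + 2.67318 + 2.57541 + 29.15028 = 37.17354

$37.17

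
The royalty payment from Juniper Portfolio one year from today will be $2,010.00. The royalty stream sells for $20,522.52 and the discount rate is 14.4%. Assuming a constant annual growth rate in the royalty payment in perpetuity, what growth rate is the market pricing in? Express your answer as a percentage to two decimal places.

P = D₁/(r−g) ⇒ g = r − D₁/P = 0.144 − $2,010.00/$20,522.52 = 0.046059

4.61%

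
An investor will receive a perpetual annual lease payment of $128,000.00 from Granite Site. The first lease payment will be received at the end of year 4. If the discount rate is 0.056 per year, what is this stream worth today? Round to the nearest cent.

Value at end of year 3: C / r = $128,000.00 / 0.056 = $2,285,714.2857
Discount to today: PV = $2,285,714.2857 / (1 + 0.056)^3 = $2,285,714.2857 / 1.177584 = $1,941,020.79

$1941020.79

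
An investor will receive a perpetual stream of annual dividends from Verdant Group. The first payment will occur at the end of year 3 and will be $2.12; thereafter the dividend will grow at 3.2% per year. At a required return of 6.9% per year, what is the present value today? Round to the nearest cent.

$50.14

Value at end of year 2: C₁ / (r − g) = $2.12 / (0.069 − 0.032) = $57.2973
Discount to today: PV = $57.2973 / (1 + 0.069)^2 = $57.2973 / 1.142761 = $50.14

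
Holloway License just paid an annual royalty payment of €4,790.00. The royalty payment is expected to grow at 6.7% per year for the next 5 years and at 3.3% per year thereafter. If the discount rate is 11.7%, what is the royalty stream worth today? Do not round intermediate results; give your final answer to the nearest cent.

€67769.76

D_1 = 5110.93000
D_2 = 5453.36231
D_3 = 5818.73758
D_4 = 6208.59300
D_5 = 6624.56873
Terminal value at year 5: TV = D_5×(1+g_2)/(r−g_2) = 6843.17950/0.084 = 81466.42265
P_0 = D_1/(1+r)^1 + D_2/(1+r)^2 + D_3/(1+r)^3 + D_4/(1+r)^4 + D_5/(1+r)^5 + TV/(1+r)^5
    = 4575.58639 + 4370.77053 + 4175.12279 + 3988.23278 + 3809.70848 + 46850.34361 = 67769.76458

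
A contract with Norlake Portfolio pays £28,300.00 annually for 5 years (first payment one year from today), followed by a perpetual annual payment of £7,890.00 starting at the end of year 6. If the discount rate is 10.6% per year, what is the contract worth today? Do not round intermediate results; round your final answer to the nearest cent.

£150632.44

PV of 5-year annuity: £28,300.00 × [1 − (1+0.106)^−5] / 0.106 = 105654.92049
Perpetuity value at year 5: £7,890.00 / 0.106 = 74433.96226
PV of perpetuity: 74433.96226 / (1+0.106)^5 = 44977.51977
Total PV = 105654.92049 + 44977.51977 = 150632.44026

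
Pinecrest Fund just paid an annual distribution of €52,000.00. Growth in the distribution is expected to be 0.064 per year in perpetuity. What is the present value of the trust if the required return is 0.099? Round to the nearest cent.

D₁ = D₀ × (1 + g) = €52,000.00 × 1.064 = €55,328.0000
Growing perpetuity: P = D₁ / (r − g) = €55,328.0000 / (0.099 − 0.064) = €1,580,800.00

€1580800.00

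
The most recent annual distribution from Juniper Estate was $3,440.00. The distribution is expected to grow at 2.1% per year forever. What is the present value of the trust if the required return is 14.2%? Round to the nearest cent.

$29026.78

D₁ = D₀ × (1 + g) = $3,440.00 × 1.021 = $3,512.2400
Growing perpetuity: P = D₁ / (r − g) = $3,512.2400 / (0.142 − 0.021) = $29,026.78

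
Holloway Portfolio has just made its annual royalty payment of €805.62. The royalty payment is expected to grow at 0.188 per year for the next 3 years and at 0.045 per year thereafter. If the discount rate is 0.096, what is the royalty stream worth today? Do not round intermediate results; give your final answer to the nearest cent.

€23868.76

D_1 = 957.07656
D_2 = 1137.00695
D_3 = 1350.76426
Terminal value at year 3: TV = D_3×(1+g_2)/(r−g_2) = 1411.54865/0.051 = 27677.42455
P_0 = D_1/(1+r)^1 + D_2/(1+r)^2 + D_3/(1+r)^3 + TV/(1+r)^3
    = 873.24504 + 946.54663 + 1026.00127 + 21022.96722 = 23868.76015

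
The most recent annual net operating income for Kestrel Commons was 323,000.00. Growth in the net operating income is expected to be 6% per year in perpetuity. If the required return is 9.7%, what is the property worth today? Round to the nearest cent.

9253513.51

D₁ = D₀ × (1 + g) = 323,000.00 × 1.06 = 342,380.0000
Growing perpetuity: P = D₁ / (r − g) = 342,380.0000 / (0.097 − 0.06) = 9,253,513.51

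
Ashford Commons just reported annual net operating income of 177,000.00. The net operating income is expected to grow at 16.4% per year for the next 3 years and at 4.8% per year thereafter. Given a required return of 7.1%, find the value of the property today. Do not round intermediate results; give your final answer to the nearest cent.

10982412.57

D_1 = 206028.00000
D_2 = 239816.59200
D_3 = 279146.51309
Terminal value at year 3: TV = D_3×(1+g_2)/(r−g_2) = 292545.54572/0.023 = 12719371.55288
P_0 = D_1/(1+r)^1 + D_2/(1+r)^2 + D_3/(1+r)^3 + TV/(1+r)^3
    = 192369.74790 + 209074.12377 + 227229.01967 + 10353739.67881 = 10982412.57014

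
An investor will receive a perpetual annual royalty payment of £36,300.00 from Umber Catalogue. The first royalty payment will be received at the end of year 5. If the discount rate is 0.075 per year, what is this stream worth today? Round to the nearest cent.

£362419.46

Value at end of year 4: C / r = £36,300.00 / 0.075 = £484,000.0000
Discount to today: PV = £484,000.0000 / (1 + 0.075)^4 = £484,000.0000 / 1.335469 = £362,419.46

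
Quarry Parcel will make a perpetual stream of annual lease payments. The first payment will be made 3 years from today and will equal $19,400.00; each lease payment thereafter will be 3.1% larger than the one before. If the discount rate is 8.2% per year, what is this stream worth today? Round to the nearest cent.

$324920.44

Value at end of year 2: C₁ / (r − g) = $19,400.00 / (0.082 − 0.031) = $380,392.1569
Discount to today: PV = $380,392.1569 / (1 + 0.082)^2 = $380,392.1569 / 1.170724 = $324,920.44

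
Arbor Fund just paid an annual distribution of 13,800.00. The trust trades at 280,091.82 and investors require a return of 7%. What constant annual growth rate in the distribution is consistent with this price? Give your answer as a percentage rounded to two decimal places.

1.98%

P = D₀(1+g)/(r−g) ⇒ P(r−g) = D₀(1+g) ⇒ g(P+D₀) = P·r − D₀
g = (P·r − D₀)/(P + D₀) = (280,091.82×0.07 − 13,800.00) / (280,091.82 + 13,800.00) = 0.019757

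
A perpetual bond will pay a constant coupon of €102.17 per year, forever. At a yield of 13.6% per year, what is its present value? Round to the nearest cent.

€751.25

Level perpetuity: PV = C / r = €102.17 / 0.136 = €751.25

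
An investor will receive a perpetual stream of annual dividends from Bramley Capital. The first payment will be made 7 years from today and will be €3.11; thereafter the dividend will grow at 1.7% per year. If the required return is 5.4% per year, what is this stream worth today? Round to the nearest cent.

Value at end of year 6: C₁ / (r − g) = €3.11 / (0.054 − 0.017) = €84.0541
Discount to today: PV = €84.0541 / (1 + 0.054)^6 = €84.0541 / 1.371020 = €61.31

€61.31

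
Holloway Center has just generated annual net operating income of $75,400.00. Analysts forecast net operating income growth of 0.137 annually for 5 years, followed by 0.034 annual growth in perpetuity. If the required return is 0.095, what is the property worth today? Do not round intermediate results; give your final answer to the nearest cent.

D_1 = 85729.80000
D_2 = 97474.78260
D_3 = 110828.82782
D_4 = 126012.37723
D_5 = 143276.07291
Terminal value at year 5: TV = D_5×(1+g_2)/(r−g_2) = 148147.45939/0.061 = 2428646.87518
P_0 = D_1/(1+r)^1 + D_2/(1+r)^2 + D_3/(1+r)^3 + D_4/(1+r)^4 + D_5/(1+r)^5 + TV/(1+r)^5
    = 78292.05479 + 81295.03772 + 84413.20355 + 87650.97026 + 91012.92528 + 1542743.68431 = 1965407.87592

$1965407.88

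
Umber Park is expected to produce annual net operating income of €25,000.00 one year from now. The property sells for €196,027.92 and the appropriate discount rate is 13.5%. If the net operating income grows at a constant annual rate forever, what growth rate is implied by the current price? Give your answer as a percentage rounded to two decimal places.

0.75%

P = D₁/(r−g) ⇒ g = r − D₁/P = 0.135 − €25,000.00/€196,027.92 = 0.007467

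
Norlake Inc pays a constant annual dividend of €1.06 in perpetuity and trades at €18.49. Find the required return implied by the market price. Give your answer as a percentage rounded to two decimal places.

5.73%

P = C/r ⇒ r = C/P = €1.06/€18.49 = 0.057328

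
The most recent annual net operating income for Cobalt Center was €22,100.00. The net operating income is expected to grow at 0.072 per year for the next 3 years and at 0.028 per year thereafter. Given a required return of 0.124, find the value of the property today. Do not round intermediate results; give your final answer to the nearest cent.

€265657.52

D_1 = 23691.20000
D_2 = 25396.96640
D_3 = 27225.54798
Terminal value at year 3: TV = D_3×(1+g_2)/(r−g_2) = 27987.86332/0.096 = 291540.24296
P_0 = D_1/(1+r)^1 + D_2/(1+r)^2 + D_3/(1+r)^3 + TV/(1+r)^3
    = 21077.58007 + 20102.46071 + 19172.45363 + 205305.02428 = 265657.51869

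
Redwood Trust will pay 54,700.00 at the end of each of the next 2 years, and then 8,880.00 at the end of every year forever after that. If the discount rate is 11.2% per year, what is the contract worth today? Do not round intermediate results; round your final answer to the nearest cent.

PV of 2-year annuity: 54,700.00 × [1 − (1+0.112)^−2] / 0.112 = 93426.84126
Perpetuity value at year 2: 8,880.00 / 0.112 = 79285.71429
PV of perpetuity: 79285.71429 / (1+0.112)^2 = 64118.79746
Total PV = 93426.84126 + 64118.79746 = 157545.63872

157545.64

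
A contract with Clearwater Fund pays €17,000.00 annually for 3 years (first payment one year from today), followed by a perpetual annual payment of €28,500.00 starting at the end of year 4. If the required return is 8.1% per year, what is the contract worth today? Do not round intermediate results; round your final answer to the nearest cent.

PV of 3-year annuity: €17,000.00 × [1 − (1+0.081)^−3] / 0.081 = 43731.71744
Perpetuity value at year 3: €28,500.00 / 0.081 = 351851.85185
PV of perpetuity: 351851.85185 / (1+0.081)^3 = 278536.91379
Total PV = 43731.71744 + 278536.91379 = 322268.63123

€322268.63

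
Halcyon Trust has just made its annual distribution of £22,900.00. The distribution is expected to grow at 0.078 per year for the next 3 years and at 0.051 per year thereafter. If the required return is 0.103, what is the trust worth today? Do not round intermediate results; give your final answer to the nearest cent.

£497712.99

D_1 = 24686.20000
D_2 = 26611.72360
D_3 = 28687.43804
Terminal value at year 3: TV = D_3×(1+g_2)/(r−g_2) = 30150.49738/0.052 = 579817.25732
P_0 = D_1/(1+r)^1 + D_2/(1+r)^2 + D_3/(1+r)^3 + TV/(1+r)^3
    = 22380.96102 + 21873.68629 + 21377.90917 + 432080.43347 = 497712.98995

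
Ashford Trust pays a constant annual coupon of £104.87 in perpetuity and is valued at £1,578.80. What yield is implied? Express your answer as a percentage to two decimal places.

6.64%

P = C/r ⇒ r = C/P = £104.87/£1,578.80 = 0.066424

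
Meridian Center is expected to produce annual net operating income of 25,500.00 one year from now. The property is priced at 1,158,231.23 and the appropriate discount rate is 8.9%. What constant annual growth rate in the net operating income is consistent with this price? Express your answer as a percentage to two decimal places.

P = D₁/(r−g) ⇒ g = r − D₁/P = 0.089 − 25,500.00/1,158,231.23 = 0.066984

6.70%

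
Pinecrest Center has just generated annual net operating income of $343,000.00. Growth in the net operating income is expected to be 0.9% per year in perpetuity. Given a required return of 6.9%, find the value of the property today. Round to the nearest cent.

$5768116.67

D₁ = D₀ × (1 + g) = $343,000.00 × 1.009 = $346,087.0000
Growing perpetuity: P = D₁ / (r − g) = $346,087.0000 / (0.069 − 0.009) = $5,768,116.67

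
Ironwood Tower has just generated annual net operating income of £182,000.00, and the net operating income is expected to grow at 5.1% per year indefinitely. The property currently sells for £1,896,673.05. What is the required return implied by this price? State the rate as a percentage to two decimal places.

15.19%

D₁ = £182,000.00 × 1.051 = £191,282.0000
P = D₁/(r − g) ⇒ r = D₁/P + g = £191,282.0000/£1,896,673.05 + 0.051 = 0.100851 + 0.051 = 0.151851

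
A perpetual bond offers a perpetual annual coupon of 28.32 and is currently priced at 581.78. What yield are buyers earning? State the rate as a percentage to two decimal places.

P = C/r ⇒ r = C/P = 28.32/581.78 = 0.048678

4.87%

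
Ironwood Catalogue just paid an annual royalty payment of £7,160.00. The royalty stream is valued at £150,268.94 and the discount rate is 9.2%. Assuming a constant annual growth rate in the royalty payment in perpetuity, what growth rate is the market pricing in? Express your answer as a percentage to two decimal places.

4.23%

P = D₀(1+g)/(r−g) ⇒ P(r−g) = D₀(1+g) ⇒ g(P+D₀) = P·r − D₀
g = (P·r − D₀)/(P + D₀) = (£150,268.94×0.092 − £7,160.00) / (£150,268.94 + £7,160.00) = 0.042335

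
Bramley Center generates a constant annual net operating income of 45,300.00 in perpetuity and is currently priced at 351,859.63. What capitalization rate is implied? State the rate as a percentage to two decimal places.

P = C/r ⇒ r = C/P = 45,300.00/351,859.63 = 0.128745

12.87%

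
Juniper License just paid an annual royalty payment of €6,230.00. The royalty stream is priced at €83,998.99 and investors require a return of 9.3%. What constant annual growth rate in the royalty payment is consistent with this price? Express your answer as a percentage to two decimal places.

1.75%

P = D₀(1+g)/(r−g) ⇒ P(r−g) = D₀(1+g) ⇒ g(P+D₀) = P·r − D₀
g = (P·r − D₀)/(P + D₀) = (€83,998.99×0.093 − €6,230.00) / (€83,998.99 + €6,230.00) = 0.017532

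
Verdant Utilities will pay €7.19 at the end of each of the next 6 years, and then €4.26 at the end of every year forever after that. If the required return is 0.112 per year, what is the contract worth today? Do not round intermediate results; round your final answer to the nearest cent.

€50.36

PV of 6-year annuity: €7.19 × [1 − (1+0.112)^−6] / 0.112 = 30.24312
Perpetuity value at year 6: €4.26 / 0.112 = 38.03571
PV of perpetuity: 38.03571 / (1+0.112)^6 = 20.11698
Total PV = 30.24312 + 20.11698 = 50.36010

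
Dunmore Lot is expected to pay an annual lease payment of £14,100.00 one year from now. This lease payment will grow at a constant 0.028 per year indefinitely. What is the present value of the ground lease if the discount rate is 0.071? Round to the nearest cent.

£327906.98

Growing perpetuity: P = D₁ / (r − g) = £14,100.0000 / (0.071 − 0.028) = £327,906.98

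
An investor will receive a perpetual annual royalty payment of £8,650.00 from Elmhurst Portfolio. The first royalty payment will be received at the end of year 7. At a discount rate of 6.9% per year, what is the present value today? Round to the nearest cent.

£84004.16

Value at end of year 6: C / r = £8,650.00 / 0.069 = £125,362.3188
Discount to today: PV = £125,362.3188 / (1 + 0.069)^6 = £125,362.3188 / 1.492335 = £84,004.16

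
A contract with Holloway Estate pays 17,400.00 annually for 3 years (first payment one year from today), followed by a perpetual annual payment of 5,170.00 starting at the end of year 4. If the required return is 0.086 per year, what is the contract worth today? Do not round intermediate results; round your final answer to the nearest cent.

91296.04

PV of 3-year annuity: 17,400.00 × [1 − (1+0.086)^−3] / 0.086 = 44360.41792
Perpetuity value at year 3: 5,170.00 / 0.086 = 60116.27907
PV of perpetuity: 60116.27907 / (1+0.086)^3 = 46935.62616
Total PV = 44360.41792 + 46935.62616 = 91296.04408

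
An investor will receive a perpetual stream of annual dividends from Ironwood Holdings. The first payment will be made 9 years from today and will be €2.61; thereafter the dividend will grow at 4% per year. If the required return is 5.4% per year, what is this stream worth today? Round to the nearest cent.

Value at end of year 8: C₁ / (r − g) = €2.61 / (0.054 − 0.04) = €186.4286
Discount to today: PV = €186.4286 / (1 + 0.054)^8 = €186.4286 / 1.523088 = €122.40

€122.40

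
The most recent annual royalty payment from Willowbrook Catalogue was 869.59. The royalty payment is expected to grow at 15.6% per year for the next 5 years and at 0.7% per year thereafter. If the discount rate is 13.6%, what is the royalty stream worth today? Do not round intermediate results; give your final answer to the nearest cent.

D_1 = 1005.24604
D_2 = 1162.06442
D_3 = 1343.34647
D_4 = 1552.90852
D_5 = 1795.16225
Terminal value at year 5: TV = D_5×(1+g_2)/(r−g_2) = 1807.72839/0.129 = 14013.39835
P_0 = D_1/(1+r)^1 + D_2/(1+r)^2 + D_3/(1+r)^3 + D_4/(1+r)^4 + D_5/(1+r)^5 + TV/(1+r)^5
    = 884.89968 + 900.47890 + 916.33240 + 932.46502 + 948.88166 + 7407.16145 = 11990.21911

11990.22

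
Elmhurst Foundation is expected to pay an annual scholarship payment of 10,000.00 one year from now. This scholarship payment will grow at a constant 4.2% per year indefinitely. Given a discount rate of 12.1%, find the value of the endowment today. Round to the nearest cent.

126582.28

Growing perpetuity: P = D₁ / (r − g) = 10,000.0000 / (0.121 − 0.042) = 126,582.28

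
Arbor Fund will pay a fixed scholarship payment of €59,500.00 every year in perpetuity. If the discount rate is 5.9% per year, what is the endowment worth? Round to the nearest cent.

Level perpetuity: PV = C / r = €59,500.00 / 0.059 = €1,008,474.58

€1008474.58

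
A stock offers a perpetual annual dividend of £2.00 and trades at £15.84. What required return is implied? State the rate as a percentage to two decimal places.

P = C/r ⇒ r = C/P = £2.00/£15.84 = 0.126263

12.63%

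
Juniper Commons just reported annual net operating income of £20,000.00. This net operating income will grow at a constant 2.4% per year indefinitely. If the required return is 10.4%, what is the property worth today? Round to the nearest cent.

£256000.00

D₁ = D₀ × (1 + g) = £20,000.00 × 1.024 = £20,480.0000
Growing perpetuity: P = D₁ / (r − g) = £20,480.0000 / (0.104 − 0.024) = £256,000.00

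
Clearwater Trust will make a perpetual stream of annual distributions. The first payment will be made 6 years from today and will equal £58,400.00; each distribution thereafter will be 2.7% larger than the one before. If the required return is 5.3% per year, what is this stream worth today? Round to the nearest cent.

Value at end of year 5: C₁ / (r − g) = £58,400.00 / (0.053 − 0.027) = £2,246,153.8462
Discount to today: PV = £2,246,153.8462 / (1 + 0.053)^5 = £2,246,153.8462 / 1.294619 = £1,734,992.67

£1734992.67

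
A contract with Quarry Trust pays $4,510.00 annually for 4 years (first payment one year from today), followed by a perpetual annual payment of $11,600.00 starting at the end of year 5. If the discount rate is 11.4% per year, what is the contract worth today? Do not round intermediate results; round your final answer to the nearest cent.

PV of 4-year annuity: $4,510.00 × [1 − (1+0.114)^−4] / 0.114 = 13873.36597
Perpetuity value at year 4: $11,600.00 / 0.114 = 101754.38596
PV of perpetuity: 101754.38596 / (1+0.114)^4 = 66071.22737
Total PV = 13873.36597 + 66071.22737 = 79944.59334

$79944.59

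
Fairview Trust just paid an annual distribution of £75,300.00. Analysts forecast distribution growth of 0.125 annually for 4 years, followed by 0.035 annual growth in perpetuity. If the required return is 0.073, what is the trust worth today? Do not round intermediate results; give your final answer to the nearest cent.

£2817855.50

D_1 = 84712.50000
D_2 = 95301.56250
D_3 = 107214.25781
D_4 = 120616.04004
Terminal value at year 4: TV = D_4×(1+g_2)/(r−g_2) = 124837.60144/0.038 = 3285200.03791
P_0 = D_1/(1+r)^1 + D_2/(1+r)^2 + D_3/(1+r)^3 + D_4/(1+r)^4 + TV/(1+r)^4
    = 78949.20783 + 82775.26450 + 86786.74050 + 90992.62168 + 2478351.66956 = 2817855.50407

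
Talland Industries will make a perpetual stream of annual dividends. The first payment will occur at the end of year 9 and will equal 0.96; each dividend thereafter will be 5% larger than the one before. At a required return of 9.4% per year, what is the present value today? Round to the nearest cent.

10.63

Value at end of year 8: C₁ / (r − g) = 0.96 / (0.094 − 0.05) = 21.8182
Discount to today: PV = 21.8182 / (1 + 0.094)^8 = 21.8182 / 2.051817 = 10.63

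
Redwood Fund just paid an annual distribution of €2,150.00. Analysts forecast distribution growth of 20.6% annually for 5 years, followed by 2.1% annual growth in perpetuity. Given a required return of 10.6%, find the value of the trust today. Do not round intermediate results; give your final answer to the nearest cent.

€53853.44

D_1 = 2592.90000
D_2 = 3127.03740
D_3 = 3771.20710
D_4 = 4548.07577
D_5 = 5484.97938
Terminal value at year 5: TV = D_5×(1+g_2)/(r−g_2) = 5600.16394/0.085 = 65884.28168
P_0 = D_1/(1+r)^1 + D_2/(1+r)^2 + D_3/(1+r)^3 + D_4/(1+r)^4 + D_5/(1+r)^5 + TV/(1+r)^5
    = 2344.39421 + 2556.36476 + 2787.50081 + 3039.53524 + 3314.35760 + 39811.28361 = 53853.43623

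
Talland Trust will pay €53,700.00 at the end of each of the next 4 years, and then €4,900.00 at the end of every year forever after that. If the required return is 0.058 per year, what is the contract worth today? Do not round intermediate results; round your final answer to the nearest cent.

PV of 4-year annuity: €53,700.00 × [1 − (1+0.058)^−4] / 0.058 = 186931.52043
Perpetuity value at year 4: €4,900.00 / 0.058 = 84482.75862
PV of perpetuity: 84482.75862 / (1+0.058)^4 = 67425.69251
Total PV = 186931.52043 + 67425.69251 = 254357.21294

€254357.21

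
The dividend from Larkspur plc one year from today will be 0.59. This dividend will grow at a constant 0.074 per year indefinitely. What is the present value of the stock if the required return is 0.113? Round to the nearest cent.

15.13

Growing perpetuity: P = D₁ / (r − g) = 0.5900 / (0.113 − 0.074) = 15.13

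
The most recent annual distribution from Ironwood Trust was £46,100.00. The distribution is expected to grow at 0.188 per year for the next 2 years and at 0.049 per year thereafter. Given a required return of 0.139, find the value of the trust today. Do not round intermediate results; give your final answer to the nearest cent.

£682781.88

D_1 = 54766.80000
D_2 = 65062.95840
Terminal value at year 2: TV = D_2×(1+g_2)/(r−g_2) = 68251.04336/0.09 = 758344.92624
P_0 = D_1/(1+r)^1 + D_2/(1+r)^2 + TV/(1+r)^2
    = 48083.23090 + 50151.78079 + 584546.86715 = 682781.87884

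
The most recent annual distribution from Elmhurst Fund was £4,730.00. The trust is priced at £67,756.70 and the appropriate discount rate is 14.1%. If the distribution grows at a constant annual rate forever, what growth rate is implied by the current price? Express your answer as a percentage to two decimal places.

P = D₀(1+g)/(r−g) ⇒ P(r−g) = D₀(1+g) ⇒ g(P+D₀) = P·r − D₀
g = (P·r − D₀)/(P + D₀) = (£67,756.70×0.141 − £4,730.00) / (£67,756.70 + £4,730.00) = 0.066546

6.65%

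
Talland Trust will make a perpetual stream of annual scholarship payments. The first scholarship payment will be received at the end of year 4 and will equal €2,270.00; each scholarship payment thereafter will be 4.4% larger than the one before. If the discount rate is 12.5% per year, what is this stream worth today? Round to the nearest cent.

€19682.64

Value at end of year 3: C₁ / (r − g) = €2,270.00 / (0.125 − 0.044) = €28,024.6914
Discount to today: PV = €28,024.6914 / (1 + 0.125)^3 = €28,024.6914 / 1.423828 = €19,682.64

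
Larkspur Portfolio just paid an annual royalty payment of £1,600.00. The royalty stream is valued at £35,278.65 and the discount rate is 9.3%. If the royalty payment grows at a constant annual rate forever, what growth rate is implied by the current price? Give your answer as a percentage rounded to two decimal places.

4.56%

P = D₀(1+g)/(r−g) ⇒ P(r−g) = D₀(1+g) ⇒ g(P+D₀) = P·r − D₀
g = (P·r − D₀)/(P + D₀) = (£35,278.65×0.093 − £1,600.00) / (£35,278.65 + £1,600.00) = 0.045580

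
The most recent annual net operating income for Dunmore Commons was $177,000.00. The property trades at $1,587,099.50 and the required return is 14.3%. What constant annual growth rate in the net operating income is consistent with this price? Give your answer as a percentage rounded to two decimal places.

P = D₀(1+g)/(r−g) ⇒ P(r−g) = D₀(1+g) ⇒ g(P+D₀) = P·r − D₀
g = (P·r − D₀)/(P + D₀) = ($1,587,099.50×0.143 − $177,000.00) / ($1,587,099.50 + $177,000.00) = 0.028318

2.83%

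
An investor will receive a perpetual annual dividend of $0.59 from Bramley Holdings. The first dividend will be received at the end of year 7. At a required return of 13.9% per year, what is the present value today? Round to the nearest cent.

$1.94

Value at end of year 6: C / r = $0.59 / 0.139 = $4.2446
Discount to today: PV = $4.2446 / (1 + 0.139)^6 = $4.2446 / 2.183445 = $1.94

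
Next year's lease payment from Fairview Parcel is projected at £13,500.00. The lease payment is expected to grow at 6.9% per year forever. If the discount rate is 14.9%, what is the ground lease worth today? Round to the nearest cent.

Growing perpetuity: P = D₁ / (r − g) = £13,500.0000 / (0.149 − 0.069) = £168,750.00

£168750.00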